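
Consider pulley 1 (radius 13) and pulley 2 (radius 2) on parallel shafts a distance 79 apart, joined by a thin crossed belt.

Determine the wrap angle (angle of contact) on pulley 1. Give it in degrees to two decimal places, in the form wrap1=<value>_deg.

crossed belt: β = asin((r1+r2)/C) = asin(15/79) = 10.9454°
wrap1 = wrap2 = π + 2β = 201.8908°

wrap1=201.89_deg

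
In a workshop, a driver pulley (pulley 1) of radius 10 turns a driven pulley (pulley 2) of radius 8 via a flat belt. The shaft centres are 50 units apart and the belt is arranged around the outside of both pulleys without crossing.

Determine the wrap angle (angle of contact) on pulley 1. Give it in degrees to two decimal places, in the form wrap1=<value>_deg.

wrap1=184.58_deg

open belt: β = asin((r2−r1)/C) = asin(-2/50) = -2.2924°
wrap1 = π − 2β = 184.5849°
wrap2 = π + 2β = 175.4151°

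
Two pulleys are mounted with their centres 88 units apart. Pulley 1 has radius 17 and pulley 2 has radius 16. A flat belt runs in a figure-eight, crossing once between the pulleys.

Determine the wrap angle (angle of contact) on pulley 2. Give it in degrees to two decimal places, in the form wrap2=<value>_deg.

wrap2=224.05_deg

crossed belt: β = asin((r1+r2)/C) = asin(33/88) = 22.0243°
wrap1 = wrap2 = π + 2β = 224.0486°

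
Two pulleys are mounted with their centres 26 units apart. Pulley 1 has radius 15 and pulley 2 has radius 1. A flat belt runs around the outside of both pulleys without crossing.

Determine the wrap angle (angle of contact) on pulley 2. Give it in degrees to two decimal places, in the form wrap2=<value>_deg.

wrap2=114.84_deg

open belt: β = asin((r2−r1)/C) = asin(-14/26) = -32.5790°
wrap1 = π − 2β = 245.1579°
wrap2 = π + 2β = 114.8421°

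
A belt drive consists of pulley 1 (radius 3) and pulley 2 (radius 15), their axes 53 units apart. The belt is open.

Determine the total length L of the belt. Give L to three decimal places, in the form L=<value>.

open belt: β = asin((r2−r1)/C) = asin(12/53) = 13.0861°
wrap1 = π − 2β = 153.8278°
wrap2 = π + 2β = 206.1722°
tangent length = C·cosβ = 51.6236
L = r1·wrap1 + r2·wrap2 + 2·C·cosβ = 3·2.6848 + 15·3.5984 + 2·51.6236 = 165.2774

L=165.277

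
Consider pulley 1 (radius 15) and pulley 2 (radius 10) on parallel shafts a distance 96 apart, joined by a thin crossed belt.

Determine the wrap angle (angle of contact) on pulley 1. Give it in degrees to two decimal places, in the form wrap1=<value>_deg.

wrap1=210.19_deg

crossed belt: β = asin((r1+r2)/C) = asin(25/96) = 15.0948°
wrap1 = wrap2 = π + 2β = 210.1896°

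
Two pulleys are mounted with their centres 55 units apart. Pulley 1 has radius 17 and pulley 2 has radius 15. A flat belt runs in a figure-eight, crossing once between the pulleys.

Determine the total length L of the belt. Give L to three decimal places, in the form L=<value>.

crossed belt: β = asin((r1+r2)/C) = asin(32/55) = 35.5785°
wrap1 = wrap2 = π + 2β = 251.1571°
tangent length = C·cosβ = 44.7325
L = (r1+r2)·wrap + 2·C·cosβ = 32·4.3835 + 2·44.7325 = 229.7376

L=229.738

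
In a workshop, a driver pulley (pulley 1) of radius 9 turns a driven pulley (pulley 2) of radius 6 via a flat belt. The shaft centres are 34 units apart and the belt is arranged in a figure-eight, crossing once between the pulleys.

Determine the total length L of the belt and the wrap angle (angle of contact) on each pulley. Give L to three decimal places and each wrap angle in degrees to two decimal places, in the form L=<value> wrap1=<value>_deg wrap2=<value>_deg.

L=121.856 wrap1=232.36_deg wrap2=232.36_deg

crossed belt: β = asin((r1+r2)/C) = asin(15/34) = 26.1790°
wrap1 = wrap2 = π + 2β = 232.3579°
tangent length = C·cosβ = 30.5123
L = (r1+r2)·wrap + 2·C·cosβ = 15·4.0554 + 2·30.5123 = 121.8558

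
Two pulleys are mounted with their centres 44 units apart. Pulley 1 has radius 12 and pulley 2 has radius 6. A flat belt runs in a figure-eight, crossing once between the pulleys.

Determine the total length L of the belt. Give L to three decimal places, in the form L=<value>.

L=152.021

crossed belt: β = asin((r1+r2)/C) = asin(18/44) = 24.1477°
wrap1 = wrap2 = π + 2β = 228.2955°
tangent length = C·cosβ = 40.1497
L = (r1+r2)·wrap + 2·C·cosβ = 18·3.9845 + 2·40.1497 = 152.0206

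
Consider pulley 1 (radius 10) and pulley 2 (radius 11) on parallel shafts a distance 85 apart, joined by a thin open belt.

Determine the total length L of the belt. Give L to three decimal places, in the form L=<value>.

open belt: β = asin((r2−r1)/C) = asin(1/85) = 0.6741°
wrap1 = π − 2β = 178.6518°
wrap2 = π + 2β = 181.3482°
tangent length = C·cosβ = 84.9941
L = r1·wrap1 + r2·wrap2 + 2·C·cosβ = 10·3.1181 + 11·3.1651 + 2·84.9941 = 235.9852

L=235.985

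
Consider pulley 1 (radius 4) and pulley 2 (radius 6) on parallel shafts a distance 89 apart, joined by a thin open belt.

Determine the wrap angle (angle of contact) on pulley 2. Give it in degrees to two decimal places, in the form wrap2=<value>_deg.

open belt: β = asin((r2−r1)/C) = asin(2/89) = 1.2877°
wrap1 = π − 2β = 177.4247°
wrap2 = π + 2β = 182.5753°

wrap2=182.58_deg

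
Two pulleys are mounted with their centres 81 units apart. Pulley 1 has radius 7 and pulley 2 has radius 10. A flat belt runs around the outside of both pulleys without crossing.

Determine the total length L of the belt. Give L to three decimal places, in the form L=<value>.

L=215.518

open belt: β = asin((r2−r1)/C) = asin(3/81) = 2.1226°
wrap1 = π − 2β = 175.7549°
wrap2 = π + 2β = 184.2451°
tangent length = C·cosβ = 80.9444
L = r1·wrap1 + r2·wrap2 + 2·C·cosβ = 7·3.0675 + 10·3.2157 + 2·80.9444 = 215.5182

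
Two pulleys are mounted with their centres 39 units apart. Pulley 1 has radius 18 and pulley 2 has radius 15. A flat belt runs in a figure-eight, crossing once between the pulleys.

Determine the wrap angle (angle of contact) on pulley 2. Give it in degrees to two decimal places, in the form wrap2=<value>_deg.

wrap2=295.59_deg

crossed belt: β = asin((r1+r2)/C) = asin(33/39) = 57.7958°
wrap1 = wrap2 = π + 2β = 295.5915°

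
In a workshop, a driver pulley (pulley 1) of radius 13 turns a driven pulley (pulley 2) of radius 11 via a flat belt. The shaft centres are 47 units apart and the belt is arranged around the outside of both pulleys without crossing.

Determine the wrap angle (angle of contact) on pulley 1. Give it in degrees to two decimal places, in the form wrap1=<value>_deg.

open belt: β = asin((r2−r1)/C) = asin(-2/47) = -2.4389°
wrap1 = π − 2β = 184.8777°
wrap2 = π + 2β = 175.1223°

wrap1=184.88_deg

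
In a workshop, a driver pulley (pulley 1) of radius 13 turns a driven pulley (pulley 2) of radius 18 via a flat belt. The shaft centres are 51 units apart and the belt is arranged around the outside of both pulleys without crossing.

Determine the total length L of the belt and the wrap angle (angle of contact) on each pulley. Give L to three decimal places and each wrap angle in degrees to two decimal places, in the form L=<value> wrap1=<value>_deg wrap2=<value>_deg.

open belt: β = asin((r2−r1)/C) = asin(5/51) = 5.6263°
wrap1 = π − 2β = 168.7475°
wrap2 = π + 2β = 191.2525°
tangent length = C·cosβ = 50.7543
L = r1·wrap1 + r2·wrap2 + 2·C·cosβ = 13·2.9452 + 18·3.3380 + 2·50.7543 = 199.8800

L=199.880 wrap1=168.75_deg wrap2=191.25_deg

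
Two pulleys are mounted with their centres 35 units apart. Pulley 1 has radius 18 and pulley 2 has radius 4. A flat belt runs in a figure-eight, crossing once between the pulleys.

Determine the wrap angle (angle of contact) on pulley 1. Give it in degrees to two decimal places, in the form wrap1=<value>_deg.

wrap1=257.89_deg

crossed belt: β = asin((r1+r2)/C) = asin(22/35) = 38.9448°
wrap1 = wrap2 = π + 2β = 257.8896°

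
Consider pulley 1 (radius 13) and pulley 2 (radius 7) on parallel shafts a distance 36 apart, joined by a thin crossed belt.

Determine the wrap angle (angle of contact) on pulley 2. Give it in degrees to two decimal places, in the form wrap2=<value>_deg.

crossed belt: β = asin((r1+r2)/C) = asin(20/36) = 33.7490°
wrap1 = wrap2 = π + 2β = 247.4980°

wrap2=247.50_deg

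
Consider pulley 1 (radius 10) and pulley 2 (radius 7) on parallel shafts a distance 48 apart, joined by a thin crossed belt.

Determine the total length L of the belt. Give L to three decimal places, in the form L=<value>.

L=155.493

crossed belt: β = asin((r1+r2)/C) = asin(17/48) = 20.7424°
wrap1 = wrap2 = π + 2β = 221.4848°
tangent length = C·cosβ = 44.8888
L = (r1+r2)·wrap + 2·C·cosβ = 17·3.8656 + 2·44.8888 = 155.4934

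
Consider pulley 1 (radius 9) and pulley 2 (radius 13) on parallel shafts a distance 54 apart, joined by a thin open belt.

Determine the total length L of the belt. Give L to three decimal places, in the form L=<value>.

open belt: β = asin((r2−r1)/C) = asin(4/54) = 4.2480°
wrap1 = π − 2β = 171.5040°
wrap2 = π + 2β = 188.4960°
tangent length = C·cosβ = 53.8516
L = r1·wrap1 + r2·wrap2 + 2·C·cosβ = 9·2.9933 + 13·3.2899 + 2·53.8516 = 177.4115

L=177.411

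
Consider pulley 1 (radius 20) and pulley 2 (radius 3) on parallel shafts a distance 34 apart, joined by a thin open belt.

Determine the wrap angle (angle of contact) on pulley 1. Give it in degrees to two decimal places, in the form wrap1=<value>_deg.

wrap1=240.00_deg

open belt: β = asin((r2−r1)/C) = asin(-17/34) = -30.0000°
wrap1 = π − 2β = 240.0000°
wrap2 = π + 2β = 120.0000°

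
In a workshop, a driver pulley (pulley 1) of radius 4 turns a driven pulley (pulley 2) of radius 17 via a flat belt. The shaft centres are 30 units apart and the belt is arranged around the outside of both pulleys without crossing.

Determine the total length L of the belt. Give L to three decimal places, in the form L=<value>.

open belt: β = asin((r2−r1)/C) = asin(13/30) = 25.6793°
wrap1 = π − 2β = 128.6414°
wrap2 = π + 2β = 231.3586°
tangent length = C·cosβ = 27.0370
L = r1·wrap1 + r2·wrap2 + 2·C·cosβ = 4·2.2452 + 17·4.0380 + 2·27.0370 = 131.7004

L=131.700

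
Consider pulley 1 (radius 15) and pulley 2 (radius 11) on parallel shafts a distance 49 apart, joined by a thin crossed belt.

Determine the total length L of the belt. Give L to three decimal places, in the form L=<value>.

L=193.832

crossed belt: β = asin((r1+r2)/C) = asin(26/49) = 32.0468°
wrap1 = wrap2 = π + 2β = 244.0937°
tangent length = C·cosβ = 41.5331
L = (r1+r2)·wrap + 2·C·cosβ = 26·4.2602 + 2·41.5331 = 193.8324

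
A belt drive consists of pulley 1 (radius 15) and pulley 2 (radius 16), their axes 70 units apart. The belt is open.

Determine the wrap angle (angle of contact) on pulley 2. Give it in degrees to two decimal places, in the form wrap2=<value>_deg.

open belt: β = asin((r2−r1)/C) = asin(1/70) = 0.8185°
wrap1 = π − 2β = 178.3629°
wrap2 = π + 2β = 181.6371°

wrap2=181.64_deg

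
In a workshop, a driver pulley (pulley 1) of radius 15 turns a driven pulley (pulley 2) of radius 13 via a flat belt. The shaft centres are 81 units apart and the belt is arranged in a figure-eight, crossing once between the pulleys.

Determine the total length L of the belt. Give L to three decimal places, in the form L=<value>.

L=259.744

crossed belt: β = asin((r1+r2)/C) = asin(28/81) = 20.2233°
wrap1 = wrap2 = π + 2β = 220.4465°
tangent length = C·cosβ = 76.0066
L = (r1+r2)·wrap + 2·C·cosβ = 28·3.8475 + 2·76.0066 = 259.7436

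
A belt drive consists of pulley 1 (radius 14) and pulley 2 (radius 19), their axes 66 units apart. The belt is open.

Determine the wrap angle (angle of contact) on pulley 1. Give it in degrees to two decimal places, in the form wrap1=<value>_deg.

wrap1=171.31_deg

open belt: β = asin((r2−r1)/C) = asin(5/66) = 4.3448°
wrap1 = π − 2β = 171.3105°
wrap2 = π + 2β = 188.6895°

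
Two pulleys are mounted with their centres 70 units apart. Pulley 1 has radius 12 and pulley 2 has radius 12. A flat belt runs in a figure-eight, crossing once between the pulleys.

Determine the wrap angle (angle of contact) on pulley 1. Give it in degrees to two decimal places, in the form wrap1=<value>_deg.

wrap1=220.10_deg

crossed belt: β = asin((r1+r2)/C) = asin(24/70) = 20.0510°
wrap1 = wrap2 = π + 2β = 220.1021°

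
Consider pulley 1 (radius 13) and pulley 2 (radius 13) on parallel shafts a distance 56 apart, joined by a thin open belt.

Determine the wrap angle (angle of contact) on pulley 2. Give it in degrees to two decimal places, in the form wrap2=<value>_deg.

wrap2=180.00_deg

open belt: β = asin((r2−r1)/C) = asin(0/56) = 0.0000°
wrap1 = π − 2β = 180.0000°
wrap2 = π + 2β = 180.0000°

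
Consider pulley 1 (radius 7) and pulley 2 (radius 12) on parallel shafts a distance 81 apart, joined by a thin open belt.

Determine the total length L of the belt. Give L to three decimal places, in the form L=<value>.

L=221.999

open belt: β = asin((r2−r1)/C) = asin(5/81) = 3.5390°
wrap1 = π − 2β = 172.9219°
wrap2 = π + 2β = 187.0781°
tangent length = C·cosβ = 80.8455
L = r1·wrap1 + r2·wrap2 + 2·C·cosβ = 7·3.0181 + 12·3.2651 + 2·80.8455 = 221.9990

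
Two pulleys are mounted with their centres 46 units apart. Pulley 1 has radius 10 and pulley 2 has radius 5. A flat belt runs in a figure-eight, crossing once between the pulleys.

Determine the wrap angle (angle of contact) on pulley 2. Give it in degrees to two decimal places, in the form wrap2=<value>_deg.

wrap2=218.06_deg

crossed belt: β = asin((r1+r2)/C) = asin(15/46) = 19.0314°
wrap1 = wrap2 = π + 2β = 218.0629°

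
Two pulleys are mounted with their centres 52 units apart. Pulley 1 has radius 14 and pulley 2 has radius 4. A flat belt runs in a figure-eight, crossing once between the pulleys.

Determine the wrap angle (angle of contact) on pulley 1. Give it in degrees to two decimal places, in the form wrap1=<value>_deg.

wrap1=220.50_deg

crossed belt: β = asin((r1+r2)/C) = asin(18/52) = 20.2522°
wrap1 = wrap2 = π + 2β = 220.5045°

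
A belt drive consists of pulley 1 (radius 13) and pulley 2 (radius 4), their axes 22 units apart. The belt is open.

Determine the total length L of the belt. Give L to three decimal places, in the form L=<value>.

open belt: β = asin((r2−r1)/C) = asin(-9/22) = -24.1477°
wrap1 = π − 2β = 228.2955°
wrap2 = π + 2β = 131.7045°
tangent length = C·cosβ = 20.0749
L = r1·wrap1 + r2·wrap2 + 2·C·cosβ = 13·3.9845 + 4·2.2987 + 2·20.0749 = 101.1430

L=101.143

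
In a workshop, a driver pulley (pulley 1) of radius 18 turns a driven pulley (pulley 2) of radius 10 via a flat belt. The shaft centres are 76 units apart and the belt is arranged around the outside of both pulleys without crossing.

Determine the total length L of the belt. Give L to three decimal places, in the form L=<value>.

L=240.807

open belt: β = asin((r2−r1)/C) = asin(-8/76) = -6.0423°
wrap1 = π − 2β = 192.0847°
wrap2 = π + 2β = 167.9153°
tangent length = C·cosβ = 75.5778
L = r1·wrap1 + r2·wrap2 + 2·C·cosβ = 18·3.3525 + 10·2.9307 + 2·75.5778 = 240.8075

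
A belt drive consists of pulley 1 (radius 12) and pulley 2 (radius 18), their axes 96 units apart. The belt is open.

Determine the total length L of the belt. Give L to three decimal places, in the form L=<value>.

L=286.623

open belt: β = asin((r2−r1)/C) = asin(6/96) = 3.5833°
wrap1 = π − 2β = 172.8334°
wrap2 = π + 2β = 187.1666°
tangent length = C·cosβ = 95.8123
L = r1·wrap1 + r2·wrap2 + 2·C·cosβ = 12·3.0165 + 18·3.2667 + 2·95.8123 = 286.6229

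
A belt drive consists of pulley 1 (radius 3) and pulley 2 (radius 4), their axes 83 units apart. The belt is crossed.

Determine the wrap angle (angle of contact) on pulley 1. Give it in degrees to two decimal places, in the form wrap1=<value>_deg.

wrap1=189.68_deg

crossed belt: β = asin((r1+r2)/C) = asin(7/83) = 4.8379°
wrap1 = wrap2 = π + 2β = 189.6758°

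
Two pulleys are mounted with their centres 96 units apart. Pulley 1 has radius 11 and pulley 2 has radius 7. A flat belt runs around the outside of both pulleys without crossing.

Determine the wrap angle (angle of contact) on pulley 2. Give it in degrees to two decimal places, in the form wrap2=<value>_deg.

wrap2=175.22_deg

open belt: β = asin((r2−r1)/C) = asin(-4/96) = -2.3880°
wrap1 = π − 2β = 184.7760°
wrap2 = π + 2β = 175.2240°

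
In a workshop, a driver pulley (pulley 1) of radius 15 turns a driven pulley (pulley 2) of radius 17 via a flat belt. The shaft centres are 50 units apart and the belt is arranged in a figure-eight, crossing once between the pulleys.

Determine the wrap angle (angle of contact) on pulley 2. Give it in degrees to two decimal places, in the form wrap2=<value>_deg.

crossed belt: β = asin((r1+r2)/C) = asin(32/50) = 39.7918°
wrap1 = wrap2 = π + 2β = 259.5836°

wrap2=259.58_deg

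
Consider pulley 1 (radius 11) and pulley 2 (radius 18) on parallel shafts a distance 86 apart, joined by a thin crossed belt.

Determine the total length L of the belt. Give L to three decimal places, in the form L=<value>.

crossed belt: β = asin((r1+r2)/C) = asin(29/86) = 19.7069°
wrap1 = wrap2 = π + 2β = 219.4139°
tangent length = C·cosβ = 80.9630
L = (r1+r2)·wrap + 2·C·cosβ = 29·3.8295 + 2·80.9630 = 272.9813

L=272.981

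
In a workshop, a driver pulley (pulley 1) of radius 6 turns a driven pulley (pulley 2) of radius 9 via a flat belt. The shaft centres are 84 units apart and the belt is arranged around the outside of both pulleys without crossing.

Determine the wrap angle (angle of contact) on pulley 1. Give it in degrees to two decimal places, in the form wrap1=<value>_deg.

wrap1=175.91_deg

open belt: β = asin((r2−r1)/C) = asin(3/84) = 2.0467°
wrap1 = π − 2β = 175.9066°
wrap2 = π + 2β = 184.0934°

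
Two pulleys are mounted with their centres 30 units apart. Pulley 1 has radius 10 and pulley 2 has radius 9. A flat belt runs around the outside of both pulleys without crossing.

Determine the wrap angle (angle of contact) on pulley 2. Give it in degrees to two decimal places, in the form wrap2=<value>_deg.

open belt: β = asin((r2−r1)/C) = asin(-1/30) = -1.9102°
wrap1 = π − 2β = 183.8204°
wrap2 = π + 2β = 176.1796°

wrap2=176.18_deg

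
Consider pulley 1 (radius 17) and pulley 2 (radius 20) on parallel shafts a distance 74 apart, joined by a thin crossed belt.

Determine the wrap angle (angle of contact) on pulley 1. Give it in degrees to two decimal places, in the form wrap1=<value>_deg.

wrap1=240.00_deg

crossed belt: β = asin((r1+r2)/C) = asin(37/74) = 30.0000°
wrap1 = wrap2 = π + 2β = 240.0000°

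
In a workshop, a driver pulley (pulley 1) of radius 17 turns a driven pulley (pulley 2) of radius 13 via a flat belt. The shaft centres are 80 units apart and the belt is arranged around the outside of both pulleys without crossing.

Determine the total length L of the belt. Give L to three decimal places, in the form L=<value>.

open belt: β = asin((r2−r1)/C) = asin(-4/80) = -2.8660°
wrap1 = π − 2β = 185.7320°
wrap2 = π + 2β = 174.2680°
tangent length = C·cosβ = 79.8999
L = r1·wrap1 + r2·wrap2 + 2·C·cosβ = 17·3.2416 + 13·3.0416 + 2·79.8999 = 254.4478

L=254.448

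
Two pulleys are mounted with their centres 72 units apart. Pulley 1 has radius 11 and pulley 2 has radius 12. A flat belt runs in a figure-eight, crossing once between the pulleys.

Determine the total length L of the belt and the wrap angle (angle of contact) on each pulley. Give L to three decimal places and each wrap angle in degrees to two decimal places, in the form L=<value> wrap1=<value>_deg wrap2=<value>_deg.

L=223.668 wrap1=217.26_deg wrap2=217.26_deg

crossed belt: β = asin((r1+r2)/C) = asin(23/72) = 18.6293°
wrap1 = wrap2 = π + 2β = 217.2587°
tangent length = C·cosβ = 68.2276
L = (r1+r2)·wrap + 2·C·cosβ = 23·3.7919 + 2·68.2276 = 223.6683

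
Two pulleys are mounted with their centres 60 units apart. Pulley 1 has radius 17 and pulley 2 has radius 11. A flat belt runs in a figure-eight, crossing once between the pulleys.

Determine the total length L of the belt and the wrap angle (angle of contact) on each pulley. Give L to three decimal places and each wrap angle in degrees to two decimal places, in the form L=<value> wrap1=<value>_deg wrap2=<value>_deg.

L=221.286 wrap1=235.64_deg wrap2=235.64_deg

crossed belt: β = asin((r1+r2)/C) = asin(28/60) = 27.8181°
wrap1 = wrap2 = π + 2β = 235.6363°
tangent length = C·cosβ = 53.0660
L = (r1+r2)·wrap + 2·C·cosβ = 28·4.1126 + 2·53.0660 = 221.2856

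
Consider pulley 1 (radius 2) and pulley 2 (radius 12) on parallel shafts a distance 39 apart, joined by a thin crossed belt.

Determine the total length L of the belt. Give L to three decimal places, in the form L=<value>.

L=127.064

crossed belt: β = asin((r1+r2)/C) = asin(14/39) = 21.0372°
wrap1 = wrap2 = π + 2β = 222.0744°
tangent length = C·cosβ = 36.4005
L = (r1+r2)·wrap + 2·C·cosβ = 14·3.8759 + 2·36.4005 = 127.0641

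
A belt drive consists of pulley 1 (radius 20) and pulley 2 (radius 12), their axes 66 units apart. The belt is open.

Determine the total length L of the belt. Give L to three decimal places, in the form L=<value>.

L=233.502

open belt: β = asin((r2−r1)/C) = asin(-8/66) = -6.9621°
wrap1 = π − 2β = 193.9241°
wrap2 = π + 2β = 166.0759°
tangent length = C·cosβ = 65.5134
L = r1·wrap1 + r2·wrap2 + 2·C·cosβ = 20·3.3846 + 12·2.8986 + 2·65.5134 = 233.5019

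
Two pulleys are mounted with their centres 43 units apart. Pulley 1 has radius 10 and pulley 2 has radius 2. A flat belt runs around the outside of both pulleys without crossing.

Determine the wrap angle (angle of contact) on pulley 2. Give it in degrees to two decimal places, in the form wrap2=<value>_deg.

wrap2=158.56_deg

open belt: β = asin((r2−r1)/C) = asin(-8/43) = -10.7222°
wrap1 = π − 2β = 201.4443°
wrap2 = π + 2β = 158.5557°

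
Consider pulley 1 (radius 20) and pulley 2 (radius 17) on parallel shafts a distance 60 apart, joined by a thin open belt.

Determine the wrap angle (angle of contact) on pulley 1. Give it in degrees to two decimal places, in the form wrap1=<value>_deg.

open belt: β = asin((r2−r1)/C) = asin(-3/60) = -2.8660°
wrap1 = π − 2β = 185.7320°
wrap2 = π + 2β = 174.2680°

wrap1=185.73_deg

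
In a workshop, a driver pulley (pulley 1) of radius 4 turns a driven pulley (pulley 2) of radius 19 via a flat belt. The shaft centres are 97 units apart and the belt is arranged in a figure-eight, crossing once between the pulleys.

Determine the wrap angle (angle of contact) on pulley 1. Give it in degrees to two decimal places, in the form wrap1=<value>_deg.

crossed belt: β = asin((r1+r2)/C) = asin(23/97) = 13.7162°
wrap1 = wrap2 = π + 2β = 207.4325°

wrap1=207.43_deg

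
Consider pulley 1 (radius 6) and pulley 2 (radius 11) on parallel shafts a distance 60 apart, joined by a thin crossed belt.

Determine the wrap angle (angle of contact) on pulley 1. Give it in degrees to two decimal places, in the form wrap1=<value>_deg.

crossed belt: β = asin((r1+r2)/C) = asin(17/60) = 16.4592°
wrap1 = wrap2 = π + 2β = 212.9185°

wrap1=212.92_deg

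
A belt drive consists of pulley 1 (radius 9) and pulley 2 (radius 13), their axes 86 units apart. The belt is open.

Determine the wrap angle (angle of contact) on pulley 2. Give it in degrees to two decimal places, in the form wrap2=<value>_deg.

wrap2=185.33_deg

open belt: β = asin((r2−r1)/C) = asin(4/86) = 2.6659°
wrap1 = π − 2β = 174.6682°
wrap2 = π + 2β = 185.3318°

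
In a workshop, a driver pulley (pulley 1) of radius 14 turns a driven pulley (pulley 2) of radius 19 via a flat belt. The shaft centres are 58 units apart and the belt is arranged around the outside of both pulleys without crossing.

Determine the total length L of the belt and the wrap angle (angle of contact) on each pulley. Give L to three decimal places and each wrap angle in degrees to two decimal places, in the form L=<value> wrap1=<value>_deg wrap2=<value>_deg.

L=220.104 wrap1=170.11_deg wrap2=189.89_deg

open belt: β = asin((r2−r1)/C) = asin(5/58) = 4.9454°
wrap1 = π − 2β = 170.1091°
wrap2 = π + 2β = 189.8909°
tangent length = C·cosβ = 57.7841
L = r1·wrap1 + r2·wrap2 + 2·C·cosβ = 14·2.9690 + 19·3.3142 + 2·57.7841 = 220.1039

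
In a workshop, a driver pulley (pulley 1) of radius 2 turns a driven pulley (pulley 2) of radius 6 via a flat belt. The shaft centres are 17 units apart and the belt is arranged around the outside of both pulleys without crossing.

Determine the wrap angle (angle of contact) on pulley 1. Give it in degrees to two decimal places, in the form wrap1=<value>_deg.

open belt: β = asin((r2−r1)/C) = asin(4/17) = 13.6090°
wrap1 = π − 2β = 152.7821°
wrap2 = π + 2β = 207.2179°

wrap1=152.78_deg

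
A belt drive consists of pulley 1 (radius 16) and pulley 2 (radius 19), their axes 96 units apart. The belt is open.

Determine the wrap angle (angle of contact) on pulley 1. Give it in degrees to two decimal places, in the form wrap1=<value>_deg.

open belt: β = asin((r2−r1)/C) = asin(3/96) = 1.7908°
wrap1 = π − 2β = 176.4184°
wrap2 = π + 2β = 183.5816°

wrap1=176.42_deg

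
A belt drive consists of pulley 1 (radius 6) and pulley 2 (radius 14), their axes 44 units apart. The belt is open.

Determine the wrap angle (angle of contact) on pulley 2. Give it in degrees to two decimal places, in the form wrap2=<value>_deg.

open belt: β = asin((r2−r1)/C) = asin(8/44) = 10.4757°
wrap1 = π − 2β = 159.0486°
wrap2 = π + 2β = 200.9514°

wrap2=200.95_deg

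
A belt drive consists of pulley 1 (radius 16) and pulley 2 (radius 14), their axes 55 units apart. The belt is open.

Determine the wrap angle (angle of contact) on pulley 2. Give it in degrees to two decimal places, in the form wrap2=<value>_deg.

wrap2=175.83_deg

open belt: β = asin((r2−r1)/C) = asin(-2/55) = -2.0839°
wrap1 = π − 2β = 184.1679°
wrap2 = π + 2β = 175.8321°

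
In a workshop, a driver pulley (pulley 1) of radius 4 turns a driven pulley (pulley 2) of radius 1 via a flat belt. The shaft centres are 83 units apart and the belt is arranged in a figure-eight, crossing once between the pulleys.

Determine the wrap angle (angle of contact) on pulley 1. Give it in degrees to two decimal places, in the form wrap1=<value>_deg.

crossed belt: β = asin((r1+r2)/C) = asin(5/83) = 3.4536°
wrap1 = wrap2 = π + 2β = 186.9073°

wrap1=186.91_deg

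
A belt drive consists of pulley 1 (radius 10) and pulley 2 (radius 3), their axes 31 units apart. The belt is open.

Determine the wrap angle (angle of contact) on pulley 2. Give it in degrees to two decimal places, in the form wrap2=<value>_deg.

open belt: β = asin((r2−r1)/C) = asin(-7/31) = -13.0503°
wrap1 = π − 2β = 206.1006°
wrap2 = π + 2β = 153.8994°

wrap2=153.90_deg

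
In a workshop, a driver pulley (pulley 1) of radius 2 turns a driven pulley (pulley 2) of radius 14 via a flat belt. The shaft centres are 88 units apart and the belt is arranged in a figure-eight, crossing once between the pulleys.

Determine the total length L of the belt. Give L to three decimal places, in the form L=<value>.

crossed belt: β = asin((r1+r2)/C) = asin(16/88) = 10.4757°
wrap1 = wrap2 = π + 2β = 200.9514°
tangent length = C·cosβ = 86.5332
L = (r1+r2)·wrap + 2·C·cosβ = 16·3.5073 + 2·86.5332 = 229.1827

L=229.183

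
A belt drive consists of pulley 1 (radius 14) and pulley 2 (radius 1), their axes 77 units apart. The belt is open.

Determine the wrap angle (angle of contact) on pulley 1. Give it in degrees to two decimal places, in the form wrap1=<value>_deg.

wrap1=199.44_deg

open belt: β = asin((r2−r1)/C) = asin(-13/77) = -9.7199°
wrap1 = π − 2β = 199.4397°
wrap2 = π + 2β = 160.5603°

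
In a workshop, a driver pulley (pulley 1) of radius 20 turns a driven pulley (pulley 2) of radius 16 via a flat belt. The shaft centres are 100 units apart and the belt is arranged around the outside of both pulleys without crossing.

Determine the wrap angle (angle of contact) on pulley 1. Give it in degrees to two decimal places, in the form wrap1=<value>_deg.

open belt: β = asin((r2−r1)/C) = asin(-4/100) = -2.2924°
wrap1 = π − 2β = 184.5849°
wrap2 = π + 2β = 175.4151°

wrap1=184.58_deg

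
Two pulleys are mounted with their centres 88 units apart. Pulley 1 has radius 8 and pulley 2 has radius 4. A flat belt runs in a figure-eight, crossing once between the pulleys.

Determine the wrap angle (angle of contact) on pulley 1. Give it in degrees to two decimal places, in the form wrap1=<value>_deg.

wrap1=195.67_deg

crossed belt: β = asin((r1+r2)/C) = asin(12/88) = 7.8375°
wrap1 = wrap2 = π + 2β = 195.6750°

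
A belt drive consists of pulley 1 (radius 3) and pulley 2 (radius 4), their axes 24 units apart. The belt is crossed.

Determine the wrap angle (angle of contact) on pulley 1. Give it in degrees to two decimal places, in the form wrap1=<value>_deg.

wrap1=213.92_deg

crossed belt: β = asin((r1+r2)/C) = asin(7/24) = 16.9578°
wrap1 = wrap2 = π + 2β = 213.9155°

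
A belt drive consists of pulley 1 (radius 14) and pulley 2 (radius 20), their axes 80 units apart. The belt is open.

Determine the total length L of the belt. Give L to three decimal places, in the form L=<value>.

open belt: β = asin((r2−r1)/C) = asin(6/80) = 4.3012°
wrap1 = π − 2β = 171.3976°
wrap2 = π + 2β = 188.6024°
tangent length = C·cosβ = 79.7747
L = r1·wrap1 + r2·wrap2 + 2·C·cosβ = 14·2.9915 + 20·3.2917 + 2·79.7747 = 267.2644

L=267.264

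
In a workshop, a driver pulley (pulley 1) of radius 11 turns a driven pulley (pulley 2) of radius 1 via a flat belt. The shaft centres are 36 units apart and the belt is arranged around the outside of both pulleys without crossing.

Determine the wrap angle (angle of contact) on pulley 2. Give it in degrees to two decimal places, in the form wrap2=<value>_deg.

open belt: β = asin((r2−r1)/C) = asin(-10/36) = -16.1276°
wrap1 = π − 2β = 212.2552°
wrap2 = π + 2β = 147.7448°

wrap2=147.74_deg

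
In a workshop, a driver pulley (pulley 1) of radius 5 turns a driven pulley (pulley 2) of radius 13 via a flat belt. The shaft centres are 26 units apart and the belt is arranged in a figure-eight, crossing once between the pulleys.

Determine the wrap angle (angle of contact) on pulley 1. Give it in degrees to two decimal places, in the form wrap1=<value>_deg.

wrap1=267.63_deg

crossed belt: β = asin((r1+r2)/C) = asin(18/26) = 43.8131°
wrap1 = wrap2 = π + 2β = 267.6261°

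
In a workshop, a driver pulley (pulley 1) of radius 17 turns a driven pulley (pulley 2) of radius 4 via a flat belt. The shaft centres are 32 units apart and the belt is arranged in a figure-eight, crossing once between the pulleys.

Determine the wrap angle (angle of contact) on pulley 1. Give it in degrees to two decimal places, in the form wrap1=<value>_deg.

wrap1=262.03_deg

crossed belt: β = asin((r1+r2)/C) = asin(21/32) = 41.0145°
wrap1 = wrap2 = π + 2β = 262.0290°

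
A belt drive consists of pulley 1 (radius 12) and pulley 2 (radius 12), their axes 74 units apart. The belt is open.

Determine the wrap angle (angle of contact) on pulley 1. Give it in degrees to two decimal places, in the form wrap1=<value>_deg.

wrap1=180.00_deg

open belt: β = asin((r2−r1)/C) = asin(0/74) = 0.0000°
wrap1 = π − 2β = 180.0000°
wrap2 = π + 2β = 180.0000°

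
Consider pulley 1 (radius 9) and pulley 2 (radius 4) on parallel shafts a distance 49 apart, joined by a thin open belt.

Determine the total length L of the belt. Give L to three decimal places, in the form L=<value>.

L=139.351

open belt: β = asin((r2−r1)/C) = asin(-5/49) = -5.8567°
wrap1 = π − 2β = 191.7134°
wrap2 = π + 2β = 168.2866°
tangent length = C·cosβ = 48.7442
L = r1·wrap1 + r2·wrap2 + 2·C·cosβ = 9·3.3460 + 4·2.9372 + 2·48.7442 = 139.3514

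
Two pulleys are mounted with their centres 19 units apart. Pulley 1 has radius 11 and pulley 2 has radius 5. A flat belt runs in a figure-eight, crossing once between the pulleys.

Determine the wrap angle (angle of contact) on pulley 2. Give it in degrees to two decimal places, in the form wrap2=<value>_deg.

crossed belt: β = asin((r1+r2)/C) = asin(16/19) = 57.3631°
wrap1 = wrap2 = π + 2β = 294.7262°

wrap2=294.73_deg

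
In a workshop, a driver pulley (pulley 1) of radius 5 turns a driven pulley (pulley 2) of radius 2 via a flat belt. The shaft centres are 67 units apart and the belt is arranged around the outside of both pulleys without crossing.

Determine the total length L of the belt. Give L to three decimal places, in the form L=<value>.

L=156.125

open belt: β = asin((r2−r1)/C) = asin(-3/67) = -2.5663°
wrap1 = π − 2β = 185.1327°
wrap2 = π + 2β = 174.8673°
tangent length = C·cosβ = 66.9328
L = r1·wrap1 + r2·wrap2 + 2·C·cosβ = 5·3.2312 + 2·3.0520 + 2·66.9328 = 156.1255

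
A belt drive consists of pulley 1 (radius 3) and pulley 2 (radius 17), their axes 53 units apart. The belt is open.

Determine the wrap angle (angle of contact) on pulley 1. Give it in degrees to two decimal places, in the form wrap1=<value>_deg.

wrap1=149.37_deg

open belt: β = asin((r2−r1)/C) = asin(14/53) = 15.3165°
wrap1 = π − 2β = 149.3670°
wrap2 = π + 2β = 210.6330°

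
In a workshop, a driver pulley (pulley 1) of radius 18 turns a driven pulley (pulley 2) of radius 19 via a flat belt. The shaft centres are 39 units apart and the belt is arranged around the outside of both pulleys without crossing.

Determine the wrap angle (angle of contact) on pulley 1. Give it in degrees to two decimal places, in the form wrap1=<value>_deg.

wrap1=177.06_deg

open belt: β = asin((r2−r1)/C) = asin(1/39) = 1.4693°
wrap1 = π − 2β = 177.0614°
wrap2 = π + 2β = 182.9386°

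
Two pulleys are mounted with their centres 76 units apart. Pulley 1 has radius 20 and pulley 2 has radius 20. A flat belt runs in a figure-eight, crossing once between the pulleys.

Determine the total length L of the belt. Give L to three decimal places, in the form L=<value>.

L=299.249

crossed belt: β = asin((r1+r2)/C) = asin(40/76) = 31.7569°
wrap1 = wrap2 = π + 2β = 243.5137°
tangent length = C·cosβ = 64.6220
L = (r1+r2)·wrap + 2·C·cosβ = 40·4.2501 + 2·64.6220 = 299.2486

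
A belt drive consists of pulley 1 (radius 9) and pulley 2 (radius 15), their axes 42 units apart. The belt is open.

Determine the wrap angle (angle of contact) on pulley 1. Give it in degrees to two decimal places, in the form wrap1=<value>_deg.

open belt: β = asin((r2−r1)/C) = asin(6/42) = 8.2132°
wrap1 = π − 2β = 163.5736°
wrap2 = π + 2β = 196.4264°

wrap1=163.57_deg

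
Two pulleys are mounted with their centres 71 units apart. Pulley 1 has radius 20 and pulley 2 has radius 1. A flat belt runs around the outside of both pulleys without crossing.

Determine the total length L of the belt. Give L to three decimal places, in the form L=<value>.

L=213.089

open belt: β = asin((r2−r1)/C) = asin(-19/71) = -15.5218°
wrap1 = π − 2β = 211.0437°
wrap2 = π + 2β = 148.9563°
tangent length = C·cosβ = 68.4105
L = r1·wrap1 + r2·wrap2 + 2·C·cosβ = 20·3.6834 + 1·2.5998 + 2·68.4105 = 213.0890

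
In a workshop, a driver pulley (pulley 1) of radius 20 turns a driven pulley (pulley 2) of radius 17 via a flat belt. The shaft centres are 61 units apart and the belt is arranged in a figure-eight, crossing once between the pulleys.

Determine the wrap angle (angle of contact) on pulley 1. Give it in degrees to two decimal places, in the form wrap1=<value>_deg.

wrap1=254.68_deg

crossed belt: β = asin((r1+r2)/C) = asin(37/61) = 37.3410°
wrap1 = wrap2 = π + 2β = 254.6820°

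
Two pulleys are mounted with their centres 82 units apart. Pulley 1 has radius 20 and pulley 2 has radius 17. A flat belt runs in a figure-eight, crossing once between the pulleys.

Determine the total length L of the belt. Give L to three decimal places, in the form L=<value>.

crossed belt: β = asin((r1+r2)/C) = asin(37/82) = 26.8220°
wrap1 = wrap2 = π + 2β = 233.6439°
tangent length = C·cosβ = 73.1779
L = (r1+r2)·wrap + 2·C·cosβ = 37·4.0779 + 2·73.1779 = 297.2364

L=297.236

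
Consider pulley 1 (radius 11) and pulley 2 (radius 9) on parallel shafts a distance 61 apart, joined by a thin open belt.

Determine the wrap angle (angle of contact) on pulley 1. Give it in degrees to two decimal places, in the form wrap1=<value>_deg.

wrap1=183.76_deg

open belt: β = asin((r2−r1)/C) = asin(-2/61) = -1.8789°
wrap1 = π − 2β = 183.7578°
wrap2 = π + 2β = 176.2422°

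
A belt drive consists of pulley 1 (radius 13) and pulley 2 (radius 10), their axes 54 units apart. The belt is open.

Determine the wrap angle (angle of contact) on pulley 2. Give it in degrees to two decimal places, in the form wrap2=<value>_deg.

wrap2=173.63_deg

open belt: β = asin((r2−r1)/C) = asin(-3/54) = -3.1847°
wrap1 = π − 2β = 186.3695°
wrap2 = π + 2β = 173.6305°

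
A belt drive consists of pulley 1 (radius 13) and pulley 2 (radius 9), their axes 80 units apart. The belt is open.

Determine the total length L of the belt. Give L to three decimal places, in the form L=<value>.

L=229.315

open belt: β = asin((r2−r1)/C) = asin(-4/80) = -2.8660°
wrap1 = π − 2β = 185.7320°
wrap2 = π + 2β = 174.2680°
tangent length = C·cosβ = 79.8999
L = r1·wrap1 + r2·wrap2 + 2·C·cosβ = 13·3.2416 + 9·3.0416 + 2·79.8999 = 229.3151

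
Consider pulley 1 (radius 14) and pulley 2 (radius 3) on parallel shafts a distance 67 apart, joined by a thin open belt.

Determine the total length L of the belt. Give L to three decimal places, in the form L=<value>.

open belt: β = asin((r2−r1)/C) = asin(-11/67) = -9.4496°
wrap1 = π − 2β = 198.8991°
wrap2 = π + 2β = 161.1009°
tangent length = C·cosβ = 66.0908
L = r1·wrap1 + r2·wrap2 + 2·C·cosβ = 14·3.4714 + 3·2.8117 + 2·66.0908 = 189.2171

L=189.217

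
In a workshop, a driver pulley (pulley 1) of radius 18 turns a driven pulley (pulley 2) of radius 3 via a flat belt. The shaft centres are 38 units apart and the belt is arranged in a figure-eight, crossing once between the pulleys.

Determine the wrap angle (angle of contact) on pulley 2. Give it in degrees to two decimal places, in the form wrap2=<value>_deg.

crossed belt: β = asin((r1+r2)/C) = asin(21/38) = 33.5477°
wrap1 = wrap2 = π + 2β = 247.0955°

wrap2=247.10_deg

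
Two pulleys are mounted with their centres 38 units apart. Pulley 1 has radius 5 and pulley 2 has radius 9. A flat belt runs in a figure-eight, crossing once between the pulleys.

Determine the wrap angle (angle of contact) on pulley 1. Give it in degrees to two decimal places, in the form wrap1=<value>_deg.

crossed belt: β = asin((r1+r2)/C) = asin(14/38) = 21.6183°
wrap1 = wrap2 = π + 2β = 223.2365°

wrap1=223.24_deg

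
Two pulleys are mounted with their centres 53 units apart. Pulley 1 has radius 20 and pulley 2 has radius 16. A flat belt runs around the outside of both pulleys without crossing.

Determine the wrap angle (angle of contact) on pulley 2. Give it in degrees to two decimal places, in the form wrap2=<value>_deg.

wrap2=171.34_deg

open belt: β = asin((r2−r1)/C) = asin(-4/53) = -4.3283°
wrap1 = π − 2β = 188.6567°
wrap2 = π + 2β = 171.3433°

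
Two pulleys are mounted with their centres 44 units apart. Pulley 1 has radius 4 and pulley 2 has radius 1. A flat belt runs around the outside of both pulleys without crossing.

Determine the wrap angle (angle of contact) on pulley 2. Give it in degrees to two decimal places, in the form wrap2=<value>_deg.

wrap2=172.18_deg

open belt: β = asin((r2−r1)/C) = asin(-3/44) = -3.9096°
wrap1 = π − 2β = 187.8191°
wrap2 = π + 2β = 172.1809°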